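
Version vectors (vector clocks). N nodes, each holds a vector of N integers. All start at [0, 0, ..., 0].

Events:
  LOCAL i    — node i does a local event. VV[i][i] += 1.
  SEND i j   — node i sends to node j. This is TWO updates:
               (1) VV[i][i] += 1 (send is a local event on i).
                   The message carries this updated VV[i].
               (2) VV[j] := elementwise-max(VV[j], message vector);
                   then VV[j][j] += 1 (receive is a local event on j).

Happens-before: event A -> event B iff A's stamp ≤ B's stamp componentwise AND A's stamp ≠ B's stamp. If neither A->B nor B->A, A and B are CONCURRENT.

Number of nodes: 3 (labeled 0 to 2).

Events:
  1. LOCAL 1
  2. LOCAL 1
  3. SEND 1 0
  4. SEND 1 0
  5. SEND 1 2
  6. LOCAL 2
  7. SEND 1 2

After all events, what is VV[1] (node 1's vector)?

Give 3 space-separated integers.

Answer: 0 6 0

Derivation:
Initial: VV[0]=[0, 0, 0]
Initial: VV[1]=[0, 0, 0]
Initial: VV[2]=[0, 0, 0]
Event 1: LOCAL 1: VV[1][1]++ -> VV[1]=[0, 1, 0]
Event 2: LOCAL 1: VV[1][1]++ -> VV[1]=[0, 2, 0]
Event 3: SEND 1->0: VV[1][1]++ -> VV[1]=[0, 3, 0], msg_vec=[0, 3, 0]; VV[0]=max(VV[0],msg_vec) then VV[0][0]++ -> VV[0]=[1, 3, 0]
Event 4: SEND 1->0: VV[1][1]++ -> VV[1]=[0, 4, 0], msg_vec=[0, 4, 0]; VV[0]=max(VV[0],msg_vec) then VV[0][0]++ -> VV[0]=[2, 4, 0]
Event 5: SEND 1->2: VV[1][1]++ -> VV[1]=[0, 5, 0], msg_vec=[0, 5, 0]; VV[2]=max(VV[2],msg_vec) then VV[2][2]++ -> VV[2]=[0, 5, 1]
Event 6: LOCAL 2: VV[2][2]++ -> VV[2]=[0, 5, 2]
Event 7: SEND 1->2: VV[1][1]++ -> VV[1]=[0, 6, 0], msg_vec=[0, 6, 0]; VV[2]=max(VV[2],msg_vec) then VV[2][2]++ -> VV[2]=[0, 6, 3]
Final vectors: VV[0]=[2, 4, 0]; VV[1]=[0, 6, 0]; VV[2]=[0, 6, 3]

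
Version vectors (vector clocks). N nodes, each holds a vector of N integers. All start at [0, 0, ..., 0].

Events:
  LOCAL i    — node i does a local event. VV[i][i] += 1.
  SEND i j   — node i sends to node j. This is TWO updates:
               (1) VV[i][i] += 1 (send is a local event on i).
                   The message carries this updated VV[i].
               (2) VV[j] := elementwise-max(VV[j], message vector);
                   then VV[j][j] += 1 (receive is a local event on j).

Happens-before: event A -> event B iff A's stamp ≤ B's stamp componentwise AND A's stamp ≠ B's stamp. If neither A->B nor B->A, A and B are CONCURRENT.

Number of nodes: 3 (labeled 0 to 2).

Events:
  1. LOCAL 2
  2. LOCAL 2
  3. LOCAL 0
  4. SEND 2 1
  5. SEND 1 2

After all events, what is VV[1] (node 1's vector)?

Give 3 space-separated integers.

Initial: VV[0]=[0, 0, 0]
Initial: VV[1]=[0, 0, 0]
Initial: VV[2]=[0, 0, 0]
Event 1: LOCAL 2: VV[2][2]++ -> VV[2]=[0, 0, 1]
Event 2: LOCAL 2: VV[2][2]++ -> VV[2]=[0, 0, 2]
Event 3: LOCAL 0: VV[0][0]++ -> VV[0]=[1, 0, 0]
Event 4: SEND 2->1: VV[2][2]++ -> VV[2]=[0, 0, 3], msg_vec=[0, 0, 3]; VV[1]=max(VV[1],msg_vec) then VV[1][1]++ -> VV[1]=[0, 1, 3]
Event 5: SEND 1->2: VV[1][1]++ -> VV[1]=[0, 2, 3], msg_vec=[0, 2, 3]; VV[2]=max(VV[2],msg_vec) then VV[2][2]++ -> VV[2]=[0, 2, 4]
Final vectors: VV[0]=[1, 0, 0]; VV[1]=[0, 2, 3]; VV[2]=[0, 2, 4]

Answer: 0 2 3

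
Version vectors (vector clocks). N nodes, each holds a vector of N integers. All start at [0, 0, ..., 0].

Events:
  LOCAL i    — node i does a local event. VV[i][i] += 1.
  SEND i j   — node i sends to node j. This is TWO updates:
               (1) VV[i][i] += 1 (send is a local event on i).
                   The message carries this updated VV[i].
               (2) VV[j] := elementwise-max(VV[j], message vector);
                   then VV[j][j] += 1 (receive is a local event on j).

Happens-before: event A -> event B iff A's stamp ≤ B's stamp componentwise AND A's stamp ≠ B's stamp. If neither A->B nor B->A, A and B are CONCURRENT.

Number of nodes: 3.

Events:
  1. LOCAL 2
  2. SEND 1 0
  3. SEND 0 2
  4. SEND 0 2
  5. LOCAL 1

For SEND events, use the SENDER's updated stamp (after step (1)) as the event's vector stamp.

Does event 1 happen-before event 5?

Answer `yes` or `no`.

Answer: no

Derivation:
Initial: VV[0]=[0, 0, 0]
Initial: VV[1]=[0, 0, 0]
Initial: VV[2]=[0, 0, 0]
Event 1: LOCAL 2: VV[2][2]++ -> VV[2]=[0, 0, 1]
Event 2: SEND 1->0: VV[1][1]++ -> VV[1]=[0, 1, 0], msg_vec=[0, 1, 0]; VV[0]=max(VV[0],msg_vec) then VV[0][0]++ -> VV[0]=[1, 1, 0]
Event 3: SEND 0->2: VV[0][0]++ -> VV[0]=[2, 1, 0], msg_vec=[2, 1, 0]; VV[2]=max(VV[2],msg_vec) then VV[2][2]++ -> VV[2]=[2, 1, 2]
Event 4: SEND 0->2: VV[0][0]++ -> VV[0]=[3, 1, 0], msg_vec=[3, 1, 0]; VV[2]=max(VV[2],msg_vec) then VV[2][2]++ -> VV[2]=[3, 1, 3]
Event 5: LOCAL 1: VV[1][1]++ -> VV[1]=[0, 2, 0]
Event 1 stamp: [0, 0, 1]
Event 5 stamp: [0, 2, 0]
[0, 0, 1] <= [0, 2, 0]? False. Equal? False. Happens-before: False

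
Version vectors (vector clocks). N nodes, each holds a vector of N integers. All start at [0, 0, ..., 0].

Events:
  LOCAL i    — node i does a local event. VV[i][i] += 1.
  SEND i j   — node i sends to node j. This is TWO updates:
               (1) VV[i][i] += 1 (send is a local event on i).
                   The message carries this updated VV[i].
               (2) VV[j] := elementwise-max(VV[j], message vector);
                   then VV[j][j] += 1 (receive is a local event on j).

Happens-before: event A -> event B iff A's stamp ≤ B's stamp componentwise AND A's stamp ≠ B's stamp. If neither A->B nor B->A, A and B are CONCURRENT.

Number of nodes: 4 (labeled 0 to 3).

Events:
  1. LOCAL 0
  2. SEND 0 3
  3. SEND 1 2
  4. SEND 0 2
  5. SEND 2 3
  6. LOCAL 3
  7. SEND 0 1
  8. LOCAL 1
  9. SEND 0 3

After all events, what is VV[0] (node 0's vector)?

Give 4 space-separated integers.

Answer: 5 0 0 0

Derivation:
Initial: VV[0]=[0, 0, 0, 0]
Initial: VV[1]=[0, 0, 0, 0]
Initial: VV[2]=[0, 0, 0, 0]
Initial: VV[3]=[0, 0, 0, 0]
Event 1: LOCAL 0: VV[0][0]++ -> VV[0]=[1, 0, 0, 0]
Event 2: SEND 0->3: VV[0][0]++ -> VV[0]=[2, 0, 0, 0], msg_vec=[2, 0, 0, 0]; VV[3]=max(VV[3],msg_vec) then VV[3][3]++ -> VV[3]=[2, 0, 0, 1]
Event 3: SEND 1->2: VV[1][1]++ -> VV[1]=[0, 1, 0, 0], msg_vec=[0, 1, 0, 0]; VV[2]=max(VV[2],msg_vec) then VV[2][2]++ -> VV[2]=[0, 1, 1, 0]
Event 4: SEND 0->2: VV[0][0]++ -> VV[0]=[3, 0, 0, 0], msg_vec=[3, 0, 0, 0]; VV[2]=max(VV[2],msg_vec) then VV[2][2]++ -> VV[2]=[3, 1, 2, 0]
Event 5: SEND 2->3: VV[2][2]++ -> VV[2]=[3, 1, 3, 0], msg_vec=[3, 1, 3, 0]; VV[3]=max(VV[3],msg_vec) then VV[3][3]++ -> VV[3]=[3, 1, 3, 2]
Event 6: LOCAL 3: VV[3][3]++ -> VV[3]=[3, 1, 3, 3]
Event 7: SEND 0->1: VV[0][0]++ -> VV[0]=[4, 0, 0, 0], msg_vec=[4, 0, 0, 0]; VV[1]=max(VV[1],msg_vec) then VV[1][1]++ -> VV[1]=[4, 2, 0, 0]
Event 8: LOCAL 1: VV[1][1]++ -> VV[1]=[4, 3, 0, 0]
Event 9: SEND 0->3: VV[0][0]++ -> VV[0]=[5, 0, 0, 0], msg_vec=[5, 0, 0, 0]; VV[3]=max(VV[3],msg_vec) then VV[3][3]++ -> VV[3]=[5, 1, 3, 4]
Final vectors: VV[0]=[5, 0, 0, 0]; VV[1]=[4, 3, 0, 0]; VV[2]=[3, 1, 3, 0]; VV[3]=[5, 1, 3, 4]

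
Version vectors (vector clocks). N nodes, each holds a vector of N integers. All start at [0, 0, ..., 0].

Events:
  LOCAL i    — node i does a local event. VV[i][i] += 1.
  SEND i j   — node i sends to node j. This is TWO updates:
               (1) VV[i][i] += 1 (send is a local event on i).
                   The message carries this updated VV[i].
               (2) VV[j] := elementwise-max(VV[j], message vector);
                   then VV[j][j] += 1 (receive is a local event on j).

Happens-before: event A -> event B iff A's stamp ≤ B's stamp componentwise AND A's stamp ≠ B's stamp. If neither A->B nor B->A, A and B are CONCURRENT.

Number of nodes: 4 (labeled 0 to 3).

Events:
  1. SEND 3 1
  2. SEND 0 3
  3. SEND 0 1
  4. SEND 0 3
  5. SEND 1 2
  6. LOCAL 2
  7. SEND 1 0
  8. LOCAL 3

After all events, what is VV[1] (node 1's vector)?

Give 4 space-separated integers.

Initial: VV[0]=[0, 0, 0, 0]
Initial: VV[1]=[0, 0, 0, 0]
Initial: VV[2]=[0, 0, 0, 0]
Initial: VV[3]=[0, 0, 0, 0]
Event 1: SEND 3->1: VV[3][3]++ -> VV[3]=[0, 0, 0, 1], msg_vec=[0, 0, 0, 1]; VV[1]=max(VV[1],msg_vec) then VV[1][1]++ -> VV[1]=[0, 1, 0, 1]
Event 2: SEND 0->3: VV[0][0]++ -> VV[0]=[1, 0, 0, 0], msg_vec=[1, 0, 0, 0]; VV[3]=max(VV[3],msg_vec) then VV[3][3]++ -> VV[3]=[1, 0, 0, 2]
Event 3: SEND 0->1: VV[0][0]++ -> VV[0]=[2, 0, 0, 0], msg_vec=[2, 0, 0, 0]; VV[1]=max(VV[1],msg_vec) then VV[1][1]++ -> VV[1]=[2, 2, 0, 1]
Event 4: SEND 0->3: VV[0][0]++ -> VV[0]=[3, 0, 0, 0], msg_vec=[3, 0, 0, 0]; VV[3]=max(VV[3],msg_vec) then VV[3][3]++ -> VV[3]=[3, 0, 0, 3]
Event 5: SEND 1->2: VV[1][1]++ -> VV[1]=[2, 3, 0, 1], msg_vec=[2, 3, 0, 1]; VV[2]=max(VV[2],msg_vec) then VV[2][2]++ -> VV[2]=[2, 3, 1, 1]
Event 6: LOCAL 2: VV[2][2]++ -> VV[2]=[2, 3, 2, 1]
Event 7: SEND 1->0: VV[1][1]++ -> VV[1]=[2, 4, 0, 1], msg_vec=[2, 4, 0, 1]; VV[0]=max(VV[0],msg_vec) then VV[0][0]++ -> VV[0]=[4, 4, 0, 1]
Event 8: LOCAL 3: VV[3][3]++ -> VV[3]=[3, 0, 0, 4]
Final vectors: VV[0]=[4, 4, 0, 1]; VV[1]=[2, 4, 0, 1]; VV[2]=[2, 3, 2, 1]; VV[3]=[3, 0, 0, 4]

Answer: 2 4 0 1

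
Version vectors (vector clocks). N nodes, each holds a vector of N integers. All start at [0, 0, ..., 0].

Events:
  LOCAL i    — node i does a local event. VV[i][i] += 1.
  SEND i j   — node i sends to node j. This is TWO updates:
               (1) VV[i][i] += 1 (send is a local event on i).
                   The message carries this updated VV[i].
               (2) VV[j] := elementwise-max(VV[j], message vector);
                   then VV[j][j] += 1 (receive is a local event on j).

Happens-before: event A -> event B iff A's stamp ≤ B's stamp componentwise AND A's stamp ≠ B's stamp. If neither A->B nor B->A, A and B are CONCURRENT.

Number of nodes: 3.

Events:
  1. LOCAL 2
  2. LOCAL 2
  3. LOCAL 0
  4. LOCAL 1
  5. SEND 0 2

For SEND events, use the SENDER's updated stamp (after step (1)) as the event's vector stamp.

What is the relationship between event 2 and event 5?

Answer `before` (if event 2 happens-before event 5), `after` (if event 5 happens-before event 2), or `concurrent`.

Answer: concurrent

Derivation:
Initial: VV[0]=[0, 0, 0]
Initial: VV[1]=[0, 0, 0]
Initial: VV[2]=[0, 0, 0]
Event 1: LOCAL 2: VV[2][2]++ -> VV[2]=[0, 0, 1]
Event 2: LOCAL 2: VV[2][2]++ -> VV[2]=[0, 0, 2]
Event 3: LOCAL 0: VV[0][0]++ -> VV[0]=[1, 0, 0]
Event 4: LOCAL 1: VV[1][1]++ -> VV[1]=[0, 1, 0]
Event 5: SEND 0->2: VV[0][0]++ -> VV[0]=[2, 0, 0], msg_vec=[2, 0, 0]; VV[2]=max(VV[2],msg_vec) then VV[2][2]++ -> VV[2]=[2, 0, 3]
Event 2 stamp: [0, 0, 2]
Event 5 stamp: [2, 0, 0]
[0, 0, 2] <= [2, 0, 0]? False
[2, 0, 0] <= [0, 0, 2]? False
Relation: concurrent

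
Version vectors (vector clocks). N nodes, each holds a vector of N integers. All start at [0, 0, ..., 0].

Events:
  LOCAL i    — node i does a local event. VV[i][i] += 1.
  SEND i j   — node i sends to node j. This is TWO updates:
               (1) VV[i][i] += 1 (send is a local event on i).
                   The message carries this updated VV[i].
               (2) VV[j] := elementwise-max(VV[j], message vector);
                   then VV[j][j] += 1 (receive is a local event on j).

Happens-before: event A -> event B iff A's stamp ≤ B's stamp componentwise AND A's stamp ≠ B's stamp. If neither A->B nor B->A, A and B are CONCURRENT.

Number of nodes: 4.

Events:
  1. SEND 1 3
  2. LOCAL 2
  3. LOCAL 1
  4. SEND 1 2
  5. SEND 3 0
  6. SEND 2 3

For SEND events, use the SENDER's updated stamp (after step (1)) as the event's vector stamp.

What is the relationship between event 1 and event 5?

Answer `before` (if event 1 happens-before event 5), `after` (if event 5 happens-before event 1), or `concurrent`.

Answer: before

Derivation:
Initial: VV[0]=[0, 0, 0, 0]
Initial: VV[1]=[0, 0, 0, 0]
Initial: VV[2]=[0, 0, 0, 0]
Initial: VV[3]=[0, 0, 0, 0]
Event 1: SEND 1->3: VV[1][1]++ -> VV[1]=[0, 1, 0, 0], msg_vec=[0, 1, 0, 0]; VV[3]=max(VV[3],msg_vec) then VV[3][3]++ -> VV[3]=[0, 1, 0, 1]
Event 2: LOCAL 2: VV[2][2]++ -> VV[2]=[0, 0, 1, 0]
Event 3: LOCAL 1: VV[1][1]++ -> VV[1]=[0, 2, 0, 0]
Event 4: SEND 1->2: VV[1][1]++ -> VV[1]=[0, 3, 0, 0], msg_vec=[0, 3, 0, 0]; VV[2]=max(VV[2],msg_vec) then VV[2][2]++ -> VV[2]=[0, 3, 2, 0]
Event 5: SEND 3->0: VV[3][3]++ -> VV[3]=[0, 1, 0, 2], msg_vec=[0, 1, 0, 2]; VV[0]=max(VV[0],msg_vec) then VV[0][0]++ -> VV[0]=[1, 1, 0, 2]
Event 6: SEND 2->3: VV[2][2]++ -> VV[2]=[0, 3, 3, 0], msg_vec=[0, 3, 3, 0]; VV[3]=max(VV[3],msg_vec) then VV[3][3]++ -> VV[3]=[0, 3, 3, 3]
Event 1 stamp: [0, 1, 0, 0]
Event 5 stamp: [0, 1, 0, 2]
[0, 1, 0, 0] <= [0, 1, 0, 2]? True
[0, 1, 0, 2] <= [0, 1, 0, 0]? False
Relation: before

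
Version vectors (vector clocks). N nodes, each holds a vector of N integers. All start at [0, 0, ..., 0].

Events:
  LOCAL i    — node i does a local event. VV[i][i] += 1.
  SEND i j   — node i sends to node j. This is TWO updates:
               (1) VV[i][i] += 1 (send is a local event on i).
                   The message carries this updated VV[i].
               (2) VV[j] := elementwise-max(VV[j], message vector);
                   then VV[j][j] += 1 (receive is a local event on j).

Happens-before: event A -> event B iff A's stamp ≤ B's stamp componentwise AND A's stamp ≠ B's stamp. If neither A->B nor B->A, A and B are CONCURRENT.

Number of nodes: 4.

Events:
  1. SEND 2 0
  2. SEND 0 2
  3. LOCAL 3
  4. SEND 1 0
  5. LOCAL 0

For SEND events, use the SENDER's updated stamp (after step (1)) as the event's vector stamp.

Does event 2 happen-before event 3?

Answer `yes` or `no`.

Initial: VV[0]=[0, 0, 0, 0]
Initial: VV[1]=[0, 0, 0, 0]
Initial: VV[2]=[0, 0, 0, 0]
Initial: VV[3]=[0, 0, 0, 0]
Event 1: SEND 2->0: VV[2][2]++ -> VV[2]=[0, 0, 1, 0], msg_vec=[0, 0, 1, 0]; VV[0]=max(VV[0],msg_vec) then VV[0][0]++ -> VV[0]=[1, 0, 1, 0]
Event 2: SEND 0->2: VV[0][0]++ -> VV[0]=[2, 0, 1, 0], msg_vec=[2, 0, 1, 0]; VV[2]=max(VV[2],msg_vec) then VV[2][2]++ -> VV[2]=[2, 0, 2, 0]
Event 3: LOCAL 3: VV[3][3]++ -> VV[3]=[0, 0, 0, 1]
Event 4: SEND 1->0: VV[1][1]++ -> VV[1]=[0, 1, 0, 0], msg_vec=[0, 1, 0, 0]; VV[0]=max(VV[0],msg_vec) then VV[0][0]++ -> VV[0]=[3, 1, 1, 0]
Event 5: LOCAL 0: VV[0][0]++ -> VV[0]=[4, 1, 1, 0]
Event 2 stamp: [2, 0, 1, 0]
Event 3 stamp: [0, 0, 0, 1]
[2, 0, 1, 0] <= [0, 0, 0, 1]? False. Equal? False. Happens-before: False

Answer: no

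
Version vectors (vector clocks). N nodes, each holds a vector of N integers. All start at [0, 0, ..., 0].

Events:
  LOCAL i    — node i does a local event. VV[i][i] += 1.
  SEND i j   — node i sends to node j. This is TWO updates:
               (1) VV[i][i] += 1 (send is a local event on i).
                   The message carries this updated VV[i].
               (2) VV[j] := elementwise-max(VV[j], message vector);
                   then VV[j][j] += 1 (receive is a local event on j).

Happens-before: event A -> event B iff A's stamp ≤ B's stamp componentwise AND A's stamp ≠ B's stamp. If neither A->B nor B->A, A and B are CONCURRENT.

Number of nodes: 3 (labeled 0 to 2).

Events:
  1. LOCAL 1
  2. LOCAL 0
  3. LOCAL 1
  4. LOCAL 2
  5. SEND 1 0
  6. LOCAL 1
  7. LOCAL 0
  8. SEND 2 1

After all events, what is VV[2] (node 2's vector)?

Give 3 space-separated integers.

Answer: 0 0 2

Derivation:
Initial: VV[0]=[0, 0, 0]
Initial: VV[1]=[0, 0, 0]
Initial: VV[2]=[0, 0, 0]
Event 1: LOCAL 1: VV[1][1]++ -> VV[1]=[0, 1, 0]
Event 2: LOCAL 0: VV[0][0]++ -> VV[0]=[1, 0, 0]
Event 3: LOCAL 1: VV[1][1]++ -> VV[1]=[0, 2, 0]
Event 4: LOCAL 2: VV[2][2]++ -> VV[2]=[0, 0, 1]
Event 5: SEND 1->0: VV[1][1]++ -> VV[1]=[0, 3, 0], msg_vec=[0, 3, 0]; VV[0]=max(VV[0],msg_vec) then VV[0][0]++ -> VV[0]=[2, 3, 0]
Event 6: LOCAL 1: VV[1][1]++ -> VV[1]=[0, 4, 0]
Event 7: LOCAL 0: VV[0][0]++ -> VV[0]=[3, 3, 0]
Event 8: SEND 2->1: VV[2][2]++ -> VV[2]=[0, 0, 2], msg_vec=[0, 0, 2]; VV[1]=max(VV[1],msg_vec) then VV[1][1]++ -> VV[1]=[0, 5, 2]
Final vectors: VV[0]=[3, 3, 0]; VV[1]=[0, 5, 2]; VV[2]=[0, 0, 2]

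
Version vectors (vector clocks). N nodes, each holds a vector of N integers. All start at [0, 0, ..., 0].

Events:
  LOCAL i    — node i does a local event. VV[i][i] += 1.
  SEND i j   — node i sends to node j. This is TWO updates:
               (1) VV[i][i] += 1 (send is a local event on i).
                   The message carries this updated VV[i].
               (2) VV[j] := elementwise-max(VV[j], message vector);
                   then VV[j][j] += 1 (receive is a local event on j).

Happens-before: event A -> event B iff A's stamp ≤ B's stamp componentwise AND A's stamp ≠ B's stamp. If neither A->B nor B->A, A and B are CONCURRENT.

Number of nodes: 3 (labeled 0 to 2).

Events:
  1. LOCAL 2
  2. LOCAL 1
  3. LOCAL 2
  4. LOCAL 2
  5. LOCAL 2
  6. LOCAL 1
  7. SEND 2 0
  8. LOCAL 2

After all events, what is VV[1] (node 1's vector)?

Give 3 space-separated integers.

Answer: 0 2 0

Derivation:
Initial: VV[0]=[0, 0, 0]
Initial: VV[1]=[0, 0, 0]
Initial: VV[2]=[0, 0, 0]
Event 1: LOCAL 2: VV[2][2]++ -> VV[2]=[0, 0, 1]
Event 2: LOCAL 1: VV[1][1]++ -> VV[1]=[0, 1, 0]
Event 3: LOCAL 2: VV[2][2]++ -> VV[2]=[0, 0, 2]
Event 4: LOCAL 2: VV[2][2]++ -> VV[2]=[0, 0, 3]
Event 5: LOCAL 2: VV[2][2]++ -> VV[2]=[0, 0, 4]
Event 6: LOCAL 1: VV[1][1]++ -> VV[1]=[0, 2, 0]
Event 7: SEND 2->0: VV[2][2]++ -> VV[2]=[0, 0, 5], msg_vec=[0, 0, 5]; VV[0]=max(VV[0],msg_vec) then VV[0][0]++ -> VV[0]=[1, 0, 5]
Event 8: LOCAL 2: VV[2][2]++ -> VV[2]=[0, 0, 6]
Final vectors: VV[0]=[1, 0, 5]; VV[1]=[0, 2, 0]; VV[2]=[0, 0, 6]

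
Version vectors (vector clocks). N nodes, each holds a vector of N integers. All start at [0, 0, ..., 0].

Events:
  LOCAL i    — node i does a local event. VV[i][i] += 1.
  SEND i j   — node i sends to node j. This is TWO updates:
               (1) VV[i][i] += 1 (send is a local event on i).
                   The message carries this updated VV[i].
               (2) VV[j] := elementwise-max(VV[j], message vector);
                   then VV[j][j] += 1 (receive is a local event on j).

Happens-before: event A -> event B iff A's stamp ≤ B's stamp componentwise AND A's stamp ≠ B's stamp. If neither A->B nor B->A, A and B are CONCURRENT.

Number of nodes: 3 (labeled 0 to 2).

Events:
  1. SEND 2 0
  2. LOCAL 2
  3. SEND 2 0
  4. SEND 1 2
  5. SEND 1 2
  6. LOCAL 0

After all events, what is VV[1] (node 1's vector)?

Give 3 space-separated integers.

Answer: 0 2 0

Derivation:
Initial: VV[0]=[0, 0, 0]
Initial: VV[1]=[0, 0, 0]
Initial: VV[2]=[0, 0, 0]
Event 1: SEND 2->0: VV[2][2]++ -> VV[2]=[0, 0, 1], msg_vec=[0, 0, 1]; VV[0]=max(VV[0],msg_vec) then VV[0][0]++ -> VV[0]=[1, 0, 1]
Event 2: LOCAL 2: VV[2][2]++ -> VV[2]=[0, 0, 2]
Event 3: SEND 2->0: VV[2][2]++ -> VV[2]=[0, 0, 3], msg_vec=[0, 0, 3]; VV[0]=max(VV[0],msg_vec) then VV[0][0]++ -> VV[0]=[2, 0, 3]
Event 4: SEND 1->2: VV[1][1]++ -> VV[1]=[0, 1, 0], msg_vec=[0, 1, 0]; VV[2]=max(VV[2],msg_vec) then VV[2][2]++ -> VV[2]=[0, 1, 4]
Event 5: SEND 1->2: VV[1][1]++ -> VV[1]=[0, 2, 0], msg_vec=[0, 2, 0]; VV[2]=max(VV[2],msg_vec) then VV[2][2]++ -> VV[2]=[0, 2, 5]
Event 6: LOCAL 0: VV[0][0]++ -> VV[0]=[3, 0, 3]
Final vectors: VV[0]=[3, 0, 3]; VV[1]=[0, 2, 0]; VV[2]=[0, 2, 5]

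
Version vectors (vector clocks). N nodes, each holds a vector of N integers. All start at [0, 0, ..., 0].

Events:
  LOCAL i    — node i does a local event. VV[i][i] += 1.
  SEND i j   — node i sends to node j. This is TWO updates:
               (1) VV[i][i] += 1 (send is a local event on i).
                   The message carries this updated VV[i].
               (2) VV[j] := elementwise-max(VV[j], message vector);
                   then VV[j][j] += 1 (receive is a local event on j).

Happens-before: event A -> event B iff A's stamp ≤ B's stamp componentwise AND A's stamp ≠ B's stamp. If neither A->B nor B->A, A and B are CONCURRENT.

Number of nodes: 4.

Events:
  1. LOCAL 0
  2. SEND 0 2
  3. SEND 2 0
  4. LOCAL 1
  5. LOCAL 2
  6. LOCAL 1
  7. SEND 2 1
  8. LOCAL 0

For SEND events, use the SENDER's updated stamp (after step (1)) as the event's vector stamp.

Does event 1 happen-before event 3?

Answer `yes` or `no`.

Initial: VV[0]=[0, 0, 0, 0]
Initial: VV[1]=[0, 0, 0, 0]
Initial: VV[2]=[0, 0, 0, 0]
Initial: VV[3]=[0, 0, 0, 0]
Event 1: LOCAL 0: VV[0][0]++ -> VV[0]=[1, 0, 0, 0]
Event 2: SEND 0->2: VV[0][0]++ -> VV[0]=[2, 0, 0, 0], msg_vec=[2, 0, 0, 0]; VV[2]=max(VV[2],msg_vec) then VV[2][2]++ -> VV[2]=[2, 0, 1, 0]
Event 3: SEND 2->0: VV[2][2]++ -> VV[2]=[2, 0, 2, 0], msg_vec=[2, 0, 2, 0]; VV[0]=max(VV[0],msg_vec) then VV[0][0]++ -> VV[0]=[3, 0, 2, 0]
Event 4: LOCAL 1: VV[1][1]++ -> VV[1]=[0, 1, 0, 0]
Event 5: LOCAL 2: VV[2][2]++ -> VV[2]=[2, 0, 3, 0]
Event 6: LOCAL 1: VV[1][1]++ -> VV[1]=[0, 2, 0, 0]
Event 7: SEND 2->1: VV[2][2]++ -> VV[2]=[2, 0, 4, 0], msg_vec=[2, 0, 4, 0]; VV[1]=max(VV[1],msg_vec) then VV[1][1]++ -> VV[1]=[2, 3, 4, 0]
Event 8: LOCAL 0: VV[0][0]++ -> VV[0]=[4, 0, 2, 0]
Event 1 stamp: [1, 0, 0, 0]
Event 3 stamp: [2, 0, 2, 0]
[1, 0, 0, 0] <= [2, 0, 2, 0]? True. Equal? False. Happens-before: True

Answer: yes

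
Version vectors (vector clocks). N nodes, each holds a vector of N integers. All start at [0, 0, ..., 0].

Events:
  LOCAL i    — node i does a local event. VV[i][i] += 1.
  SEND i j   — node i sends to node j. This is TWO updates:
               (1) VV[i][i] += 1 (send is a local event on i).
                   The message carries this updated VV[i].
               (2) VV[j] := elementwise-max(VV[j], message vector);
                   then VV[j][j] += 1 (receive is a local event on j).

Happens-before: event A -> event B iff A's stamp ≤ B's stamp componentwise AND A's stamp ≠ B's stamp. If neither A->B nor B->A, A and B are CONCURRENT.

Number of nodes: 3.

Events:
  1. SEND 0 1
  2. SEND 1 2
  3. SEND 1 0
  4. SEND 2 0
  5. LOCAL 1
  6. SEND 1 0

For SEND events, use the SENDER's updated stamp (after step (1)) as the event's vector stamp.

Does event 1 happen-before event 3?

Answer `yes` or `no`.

Initial: VV[0]=[0, 0, 0]
Initial: VV[1]=[0, 0, 0]
Initial: VV[2]=[0, 0, 0]
Event 1: SEND 0->1: VV[0][0]++ -> VV[0]=[1, 0, 0], msg_vec=[1, 0, 0]; VV[1]=max(VV[1],msg_vec) then VV[1][1]++ -> VV[1]=[1, 1, 0]
Event 2: SEND 1->2: VV[1][1]++ -> VV[1]=[1, 2, 0], msg_vec=[1, 2, 0]; VV[2]=max(VV[2],msg_vec) then VV[2][2]++ -> VV[2]=[1, 2, 1]
Event 3: SEND 1->0: VV[1][1]++ -> VV[1]=[1, 3, 0], msg_vec=[1, 3, 0]; VV[0]=max(VV[0],msg_vec) then VV[0][0]++ -> VV[0]=[2, 3, 0]
Event 4: SEND 2->0: VV[2][2]++ -> VV[2]=[1, 2, 2], msg_vec=[1, 2, 2]; VV[0]=max(VV[0],msg_vec) then VV[0][0]++ -> VV[0]=[3, 3, 2]
Event 5: LOCAL 1: VV[1][1]++ -> VV[1]=[1, 4, 0]
Event 6: SEND 1->0: VV[1][1]++ -> VV[1]=[1, 5, 0], msg_vec=[1, 5, 0]; VV[0]=max(VV[0],msg_vec) then VV[0][0]++ -> VV[0]=[4, 5, 2]
Event 1 stamp: [1, 0, 0]
Event 3 stamp: [1, 3, 0]
[1, 0, 0] <= [1, 3, 0]? True. Equal? False. Happens-before: True

Answer: yes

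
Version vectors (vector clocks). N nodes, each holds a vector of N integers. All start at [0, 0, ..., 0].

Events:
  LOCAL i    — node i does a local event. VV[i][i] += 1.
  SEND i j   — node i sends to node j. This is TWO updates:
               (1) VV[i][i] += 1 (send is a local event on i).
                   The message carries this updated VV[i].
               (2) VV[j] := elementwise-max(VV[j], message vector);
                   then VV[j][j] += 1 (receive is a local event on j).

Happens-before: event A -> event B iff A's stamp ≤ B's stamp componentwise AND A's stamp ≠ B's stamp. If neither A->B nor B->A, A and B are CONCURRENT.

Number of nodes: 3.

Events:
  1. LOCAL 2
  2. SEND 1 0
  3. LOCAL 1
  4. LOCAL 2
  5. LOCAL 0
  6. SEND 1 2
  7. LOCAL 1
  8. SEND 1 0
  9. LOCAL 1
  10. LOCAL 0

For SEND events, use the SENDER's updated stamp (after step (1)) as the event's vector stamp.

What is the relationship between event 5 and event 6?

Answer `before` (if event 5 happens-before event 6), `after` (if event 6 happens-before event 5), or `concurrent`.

Initial: VV[0]=[0, 0, 0]
Initial: VV[1]=[0, 0, 0]
Initial: VV[2]=[0, 0, 0]
Event 1: LOCAL 2: VV[2][2]++ -> VV[2]=[0, 0, 1]
Event 2: SEND 1->0: VV[1][1]++ -> VV[1]=[0, 1, 0], msg_vec=[0, 1, 0]; VV[0]=max(VV[0],msg_vec) then VV[0][0]++ -> VV[0]=[1, 1, 0]
Event 3: LOCAL 1: VV[1][1]++ -> VV[1]=[0, 2, 0]
Event 4: LOCAL 2: VV[2][2]++ -> VV[2]=[0, 0, 2]
Event 5: LOCAL 0: VV[0][0]++ -> VV[0]=[2, 1, 0]
Event 6: SEND 1->2: VV[1][1]++ -> VV[1]=[0, 3, 0], msg_vec=[0, 3, 0]; VV[2]=max(VV[2],msg_vec) then VV[2][2]++ -> VV[2]=[0, 3, 3]
Event 7: LOCAL 1: VV[1][1]++ -> VV[1]=[0, 4, 0]
Event 8: SEND 1->0: VV[1][1]++ -> VV[1]=[0, 5, 0], msg_vec=[0, 5, 0]; VV[0]=max(VV[0],msg_vec) then VV[0][0]++ -> VV[0]=[3, 5, 0]
Event 9: LOCAL 1: VV[1][1]++ -> VV[1]=[0, 6, 0]
Event 10: LOCAL 0: VV[0][0]++ -> VV[0]=[4, 5, 0]
Event 5 stamp: [2, 1, 0]
Event 6 stamp: [0, 3, 0]
[2, 1, 0] <= [0, 3, 0]? False
[0, 3, 0] <= [2, 1, 0]? False
Relation: concurrent

Answer: concurrent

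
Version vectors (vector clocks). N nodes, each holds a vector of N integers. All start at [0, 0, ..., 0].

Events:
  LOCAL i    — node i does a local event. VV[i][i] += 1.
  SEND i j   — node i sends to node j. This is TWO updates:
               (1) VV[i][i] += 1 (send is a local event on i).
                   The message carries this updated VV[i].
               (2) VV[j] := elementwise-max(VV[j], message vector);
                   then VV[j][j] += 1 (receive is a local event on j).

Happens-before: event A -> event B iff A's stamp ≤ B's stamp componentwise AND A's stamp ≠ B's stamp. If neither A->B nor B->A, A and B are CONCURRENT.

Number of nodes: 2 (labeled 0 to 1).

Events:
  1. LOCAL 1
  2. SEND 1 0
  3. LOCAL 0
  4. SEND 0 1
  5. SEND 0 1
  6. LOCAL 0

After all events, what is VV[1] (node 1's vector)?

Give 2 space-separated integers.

Initial: VV[0]=[0, 0]
Initial: VV[1]=[0, 0]
Event 1: LOCAL 1: VV[1][1]++ -> VV[1]=[0, 1]
Event 2: SEND 1->0: VV[1][1]++ -> VV[1]=[0, 2], msg_vec=[0, 2]; VV[0]=max(VV[0],msg_vec) then VV[0][0]++ -> VV[0]=[1, 2]
Event 3: LOCAL 0: VV[0][0]++ -> VV[0]=[2, 2]
Event 4: SEND 0->1: VV[0][0]++ -> VV[0]=[3, 2], msg_vec=[3, 2]; VV[1]=max(VV[1],msg_vec) then VV[1][1]++ -> VV[1]=[3, 3]
Event 5: SEND 0->1: VV[0][0]++ -> VV[0]=[4, 2], msg_vec=[4, 2]; VV[1]=max(VV[1],msg_vec) then VV[1][1]++ -> VV[1]=[4, 4]
Event 6: LOCAL 0: VV[0][0]++ -> VV[0]=[5, 2]
Final vectors: VV[0]=[5, 2]; VV[1]=[4, 4]

Answer: 4 4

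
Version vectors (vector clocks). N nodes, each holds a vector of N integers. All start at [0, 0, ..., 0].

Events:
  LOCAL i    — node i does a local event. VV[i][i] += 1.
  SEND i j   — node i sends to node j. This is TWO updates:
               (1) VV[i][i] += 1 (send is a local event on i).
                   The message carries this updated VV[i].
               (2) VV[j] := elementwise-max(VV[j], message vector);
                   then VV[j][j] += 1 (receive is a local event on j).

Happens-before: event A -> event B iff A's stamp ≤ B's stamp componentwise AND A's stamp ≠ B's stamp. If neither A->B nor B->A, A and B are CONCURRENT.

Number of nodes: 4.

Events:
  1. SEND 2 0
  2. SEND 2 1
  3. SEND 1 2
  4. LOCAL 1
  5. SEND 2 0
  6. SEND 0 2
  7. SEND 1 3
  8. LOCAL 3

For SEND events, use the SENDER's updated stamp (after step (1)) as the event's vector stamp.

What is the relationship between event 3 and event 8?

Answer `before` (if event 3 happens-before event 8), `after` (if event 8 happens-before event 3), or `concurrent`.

Initial: VV[0]=[0, 0, 0, 0]
Initial: VV[1]=[0, 0, 0, 0]
Initial: VV[2]=[0, 0, 0, 0]
Initial: VV[3]=[0, 0, 0, 0]
Event 1: SEND 2->0: VV[2][2]++ -> VV[2]=[0, 0, 1, 0], msg_vec=[0, 0, 1, 0]; VV[0]=max(VV[0],msg_vec) then VV[0][0]++ -> VV[0]=[1, 0, 1, 0]
Event 2: SEND 2->1: VV[2][2]++ -> VV[2]=[0, 0, 2, 0], msg_vec=[0, 0, 2, 0]; VV[1]=max(VV[1],msg_vec) then VV[1][1]++ -> VV[1]=[0, 1, 2, 0]
Event 3: SEND 1->2: VV[1][1]++ -> VV[1]=[0, 2, 2, 0], msg_vec=[0, 2, 2, 0]; VV[2]=max(VV[2],msg_vec) then VV[2][2]++ -> VV[2]=[0, 2, 3, 0]
Event 4: LOCAL 1: VV[1][1]++ -> VV[1]=[0, 3, 2, 0]
Event 5: SEND 2->0: VV[2][2]++ -> VV[2]=[0, 2, 4, 0], msg_vec=[0, 2, 4, 0]; VV[0]=max(VV[0],msg_vec) then VV[0][0]++ -> VV[0]=[2, 2, 4, 0]
Event 6: SEND 0->2: VV[0][0]++ -> VV[0]=[3, 2, 4, 0], msg_vec=[3, 2, 4, 0]; VV[2]=max(VV[2],msg_vec) then VV[2][2]++ -> VV[2]=[3, 2, 5, 0]
Event 7: SEND 1->3: VV[1][1]++ -> VV[1]=[0, 4, 2, 0], msg_vec=[0, 4, 2, 0]; VV[3]=max(VV[3],msg_vec) then VV[3][3]++ -> VV[3]=[0, 4, 2, 1]
Event 8: LOCAL 3: VV[3][3]++ -> VV[3]=[0, 4, 2, 2]
Event 3 stamp: [0, 2, 2, 0]
Event 8 stamp: [0, 4, 2, 2]
[0, 2, 2, 0] <= [0, 4, 2, 2]? True
[0, 4, 2, 2] <= [0, 2, 2, 0]? False
Relation: before

Answer: before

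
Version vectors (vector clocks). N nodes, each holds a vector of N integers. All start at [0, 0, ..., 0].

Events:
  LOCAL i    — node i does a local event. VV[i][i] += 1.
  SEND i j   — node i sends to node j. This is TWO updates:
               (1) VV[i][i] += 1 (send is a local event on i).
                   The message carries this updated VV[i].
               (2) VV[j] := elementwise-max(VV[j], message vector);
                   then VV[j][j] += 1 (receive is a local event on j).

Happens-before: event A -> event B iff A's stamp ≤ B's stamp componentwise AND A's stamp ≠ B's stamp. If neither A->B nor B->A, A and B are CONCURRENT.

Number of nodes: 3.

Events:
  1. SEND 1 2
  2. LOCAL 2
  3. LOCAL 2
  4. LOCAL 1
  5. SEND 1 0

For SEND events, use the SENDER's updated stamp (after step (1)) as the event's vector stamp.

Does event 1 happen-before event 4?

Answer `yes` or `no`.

Answer: yes

Derivation:
Initial: VV[0]=[0, 0, 0]
Initial: VV[1]=[0, 0, 0]
Initial: VV[2]=[0, 0, 0]
Event 1: SEND 1->2: VV[1][1]++ -> VV[1]=[0, 1, 0], msg_vec=[0, 1, 0]; VV[2]=max(VV[2],msg_vec) then VV[2][2]++ -> VV[2]=[0, 1, 1]
Event 2: LOCAL 2: VV[2][2]++ -> VV[2]=[0, 1, 2]
Event 3: LOCAL 2: VV[2][2]++ -> VV[2]=[0, 1, 3]
Event 4: LOCAL 1: VV[1][1]++ -> VV[1]=[0, 2, 0]
Event 5: SEND 1->0: VV[1][1]++ -> VV[1]=[0, 3, 0], msg_vec=[0, 3, 0]; VV[0]=max(VV[0],msg_vec) then VV[0][0]++ -> VV[0]=[1, 3, 0]
Event 1 stamp: [0, 1, 0]
Event 4 stamp: [0, 2, 0]
[0, 1, 0] <= [0, 2, 0]? True. Equal? False. Happens-before: True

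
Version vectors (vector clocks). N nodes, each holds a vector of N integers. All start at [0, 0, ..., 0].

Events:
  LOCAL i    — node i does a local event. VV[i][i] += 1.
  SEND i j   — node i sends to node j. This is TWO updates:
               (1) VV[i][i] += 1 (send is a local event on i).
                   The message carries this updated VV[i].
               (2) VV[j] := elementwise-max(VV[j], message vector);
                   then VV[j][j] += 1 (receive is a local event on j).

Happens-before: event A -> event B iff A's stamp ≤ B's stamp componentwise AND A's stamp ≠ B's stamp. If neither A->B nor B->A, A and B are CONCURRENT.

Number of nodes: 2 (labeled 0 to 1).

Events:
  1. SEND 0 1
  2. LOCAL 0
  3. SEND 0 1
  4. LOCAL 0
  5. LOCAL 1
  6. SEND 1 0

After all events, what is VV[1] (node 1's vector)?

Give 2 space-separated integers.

Initial: VV[0]=[0, 0]
Initial: VV[1]=[0, 0]
Event 1: SEND 0->1: VV[0][0]++ -> VV[0]=[1, 0], msg_vec=[1, 0]; VV[1]=max(VV[1],msg_vec) then VV[1][1]++ -> VV[1]=[1, 1]
Event 2: LOCAL 0: VV[0][0]++ -> VV[0]=[2, 0]
Event 3: SEND 0->1: VV[0][0]++ -> VV[0]=[3, 0], msg_vec=[3, 0]; VV[1]=max(VV[1],msg_vec) then VV[1][1]++ -> VV[1]=[3, 2]
Event 4: LOCAL 0: VV[0][0]++ -> VV[0]=[4, 0]
Event 5: LOCAL 1: VV[1][1]++ -> VV[1]=[3, 3]
Event 6: SEND 1->0: VV[1][1]++ -> VV[1]=[3, 4], msg_vec=[3, 4]; VV[0]=max(VV[0],msg_vec) then VV[0][0]++ -> VV[0]=[5, 4]
Final vectors: VV[0]=[5, 4]; VV[1]=[3, 4]

Answer: 3 4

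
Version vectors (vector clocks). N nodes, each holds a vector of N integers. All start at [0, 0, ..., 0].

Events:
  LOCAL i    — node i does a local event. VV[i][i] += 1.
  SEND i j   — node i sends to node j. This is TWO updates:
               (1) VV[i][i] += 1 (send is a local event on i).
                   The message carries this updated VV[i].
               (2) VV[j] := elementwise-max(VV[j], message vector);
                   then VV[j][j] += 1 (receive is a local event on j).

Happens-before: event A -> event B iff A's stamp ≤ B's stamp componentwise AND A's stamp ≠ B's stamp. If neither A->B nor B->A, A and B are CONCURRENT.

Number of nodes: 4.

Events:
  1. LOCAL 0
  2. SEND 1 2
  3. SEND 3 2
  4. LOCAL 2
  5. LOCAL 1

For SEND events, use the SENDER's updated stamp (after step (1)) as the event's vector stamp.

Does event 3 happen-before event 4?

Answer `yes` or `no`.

Initial: VV[0]=[0, 0, 0, 0]
Initial: VV[1]=[0, 0, 0, 0]
Initial: VV[2]=[0, 0, 0, 0]
Initial: VV[3]=[0, 0, 0, 0]
Event 1: LOCAL 0: VV[0][0]++ -> VV[0]=[1, 0, 0, 0]
Event 2: SEND 1->2: VV[1][1]++ -> VV[1]=[0, 1, 0, 0], msg_vec=[0, 1, 0, 0]; VV[2]=max(VV[2],msg_vec) then VV[2][2]++ -> VV[2]=[0, 1, 1, 0]
Event 3: SEND 3->2: VV[3][3]++ -> VV[3]=[0, 0, 0, 1], msg_vec=[0, 0, 0, 1]; VV[2]=max(VV[2],msg_vec) then VV[2][2]++ -> VV[2]=[0, 1, 2, 1]
Event 4: LOCAL 2: VV[2][2]++ -> VV[2]=[0, 1, 3, 1]
Event 5: LOCAL 1: VV[1][1]++ -> VV[1]=[0, 2, 0, 0]
Event 3 stamp: [0, 0, 0, 1]
Event 4 stamp: [0, 1, 3, 1]
[0, 0, 0, 1] <= [0, 1, 3, 1]? True. Equal? False. Happens-before: True

Answer: yes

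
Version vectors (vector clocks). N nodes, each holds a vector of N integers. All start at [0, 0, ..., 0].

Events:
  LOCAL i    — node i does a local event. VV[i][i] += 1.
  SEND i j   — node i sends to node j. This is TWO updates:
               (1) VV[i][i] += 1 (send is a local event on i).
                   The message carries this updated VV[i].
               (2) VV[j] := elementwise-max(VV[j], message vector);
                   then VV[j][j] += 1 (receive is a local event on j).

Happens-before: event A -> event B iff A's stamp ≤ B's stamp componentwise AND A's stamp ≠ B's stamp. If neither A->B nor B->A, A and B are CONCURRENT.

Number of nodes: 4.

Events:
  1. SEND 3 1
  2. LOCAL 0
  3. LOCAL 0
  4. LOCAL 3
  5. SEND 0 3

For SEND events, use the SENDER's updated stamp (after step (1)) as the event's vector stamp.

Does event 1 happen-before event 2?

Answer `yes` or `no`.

Answer: no

Derivation:
Initial: VV[0]=[0, 0, 0, 0]
Initial: VV[1]=[0, 0, 0, 0]
Initial: VV[2]=[0, 0, 0, 0]
Initial: VV[3]=[0, 0, 0, 0]
Event 1: SEND 3->1: VV[3][3]++ -> VV[3]=[0, 0, 0, 1], msg_vec=[0, 0, 0, 1]; VV[1]=max(VV[1],msg_vec) then VV[1][1]++ -> VV[1]=[0, 1, 0, 1]
Event 2: LOCAL 0: VV[0][0]++ -> VV[0]=[1, 0, 0, 0]
Event 3: LOCAL 0: VV[0][0]++ -> VV[0]=[2, 0, 0, 0]
Event 4: LOCAL 3: VV[3][3]++ -> VV[3]=[0, 0, 0, 2]
Event 5: SEND 0->3: VV[0][0]++ -> VV[0]=[3, 0, 0, 0], msg_vec=[3, 0, 0, 0]; VV[3]=max(VV[3],msg_vec) then VV[3][3]++ -> VV[3]=[3, 0, 0, 3]
Event 1 stamp: [0, 0, 0, 1]
Event 2 stamp: [1, 0, 0, 0]
[0, 0, 0, 1] <= [1, 0, 0, 0]? False. Equal? False. Happens-before: False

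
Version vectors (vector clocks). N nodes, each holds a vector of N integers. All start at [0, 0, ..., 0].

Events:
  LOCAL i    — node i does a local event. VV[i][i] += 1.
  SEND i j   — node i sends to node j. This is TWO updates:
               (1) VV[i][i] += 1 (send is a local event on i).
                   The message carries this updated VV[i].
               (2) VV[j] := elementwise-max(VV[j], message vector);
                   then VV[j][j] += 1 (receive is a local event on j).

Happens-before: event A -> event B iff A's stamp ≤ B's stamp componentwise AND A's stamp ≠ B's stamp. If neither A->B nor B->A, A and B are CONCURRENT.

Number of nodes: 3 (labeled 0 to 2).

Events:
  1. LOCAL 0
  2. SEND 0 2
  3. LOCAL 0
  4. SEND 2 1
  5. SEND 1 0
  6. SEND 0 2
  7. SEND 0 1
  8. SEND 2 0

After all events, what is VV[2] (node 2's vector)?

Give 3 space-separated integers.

Initial: VV[0]=[0, 0, 0]
Initial: VV[1]=[0, 0, 0]
Initial: VV[2]=[0, 0, 0]
Event 1: LOCAL 0: VV[0][0]++ -> VV[0]=[1, 0, 0]
Event 2: SEND 0->2: VV[0][0]++ -> VV[0]=[2, 0, 0], msg_vec=[2, 0, 0]; VV[2]=max(VV[2],msg_vec) then VV[2][2]++ -> VV[2]=[2, 0, 1]
Event 3: LOCAL 0: VV[0][0]++ -> VV[0]=[3, 0, 0]
Event 4: SEND 2->1: VV[2][2]++ -> VV[2]=[2, 0, 2], msg_vec=[2, 0, 2]; VV[1]=max(VV[1],msg_vec) then VV[1][1]++ -> VV[1]=[2, 1, 2]
Event 5: SEND 1->0: VV[1][1]++ -> VV[1]=[2, 2, 2], msg_vec=[2, 2, 2]; VV[0]=max(VV[0],msg_vec) then VV[0][0]++ -> VV[0]=[4, 2, 2]
Event 6: SEND 0->2: VV[0][0]++ -> VV[0]=[5, 2, 2], msg_vec=[5, 2, 2]; VV[2]=max(VV[2],msg_vec) then VV[2][2]++ -> VV[2]=[5, 2, 3]
Event 7: SEND 0->1: VV[0][0]++ -> VV[0]=[6, 2, 2], msg_vec=[6, 2, 2]; VV[1]=max(VV[1],msg_vec) then VV[1][1]++ -> VV[1]=[6, 3, 2]
Event 8: SEND 2->0: VV[2][2]++ -> VV[2]=[5, 2, 4], msg_vec=[5, 2, 4]; VV[0]=max(VV[0],msg_vec) then VV[0][0]++ -> VV[0]=[7, 2, 4]
Final vectors: VV[0]=[7, 2, 4]; VV[1]=[6, 3, 2]; VV[2]=[5, 2, 4]

Answer: 5 2 4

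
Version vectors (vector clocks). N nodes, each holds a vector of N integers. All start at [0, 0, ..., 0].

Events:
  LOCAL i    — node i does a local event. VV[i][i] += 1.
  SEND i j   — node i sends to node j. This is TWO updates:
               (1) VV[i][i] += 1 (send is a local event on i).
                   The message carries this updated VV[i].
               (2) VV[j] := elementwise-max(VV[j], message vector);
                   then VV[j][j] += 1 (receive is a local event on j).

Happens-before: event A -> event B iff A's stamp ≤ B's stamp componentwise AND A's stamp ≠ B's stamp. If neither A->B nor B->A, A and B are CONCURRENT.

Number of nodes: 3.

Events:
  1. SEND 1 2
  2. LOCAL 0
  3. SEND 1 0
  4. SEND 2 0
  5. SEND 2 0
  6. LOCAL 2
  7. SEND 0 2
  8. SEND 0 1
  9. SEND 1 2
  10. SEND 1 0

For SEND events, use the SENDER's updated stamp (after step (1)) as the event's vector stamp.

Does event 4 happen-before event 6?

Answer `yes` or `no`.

Initial: VV[0]=[0, 0, 0]
Initial: VV[1]=[0, 0, 0]
Initial: VV[2]=[0, 0, 0]
Event 1: SEND 1->2: VV[1][1]++ -> VV[1]=[0, 1, 0], msg_vec=[0, 1, 0]; VV[2]=max(VV[2],msg_vec) then VV[2][2]++ -> VV[2]=[0, 1, 1]
Event 2: LOCAL 0: VV[0][0]++ -> VV[0]=[1, 0, 0]
Event 3: SEND 1->0: VV[1][1]++ -> VV[1]=[0, 2, 0], msg_vec=[0, 2, 0]; VV[0]=max(VV[0],msg_vec) then VV[0][0]++ -> VV[0]=[2, 2, 0]
Event 4: SEND 2->0: VV[2][2]++ -> VV[2]=[0, 1, 2], msg_vec=[0, 1, 2]; VV[0]=max(VV[0],msg_vec) then VV[0][0]++ -> VV[0]=[3, 2, 2]
Event 5: SEND 2->0: VV[2][2]++ -> VV[2]=[0, 1, 3], msg_vec=[0, 1, 3]; VV[0]=max(VV[0],msg_vec) then VV[0][0]++ -> VV[0]=[4, 2, 3]
Event 6: LOCAL 2: VV[2][2]++ -> VV[2]=[0, 1, 4]
Event 7: SEND 0->2: VV[0][0]++ -> VV[0]=[5, 2, 3], msg_vec=[5, 2, 3]; VV[2]=max(VV[2],msg_vec) then VV[2][2]++ -> VV[2]=[5, 2, 5]
Event 8: SEND 0->1: VV[0][0]++ -> VV[0]=[6, 2, 3], msg_vec=[6, 2, 3]; VV[1]=max(VV[1],msg_vec) then VV[1][1]++ -> VV[1]=[6, 3, 3]
Event 9: SEND 1->2: VV[1][1]++ -> VV[1]=[6, 4, 3], msg_vec=[6, 4, 3]; VV[2]=max(VV[2],msg_vec) then VV[2][2]++ -> VV[2]=[6, 4, 6]
Event 10: SEND 1->0: VV[1][1]++ -> VV[1]=[6, 5, 3], msg_vec=[6, 5, 3]; VV[0]=max(VV[0],msg_vec) then VV[0][0]++ -> VV[0]=[7, 5, 3]
Event 4 stamp: [0, 1, 2]
Event 6 stamp: [0, 1, 4]
[0, 1, 2] <= [0, 1, 4]? True. Equal? False. Happens-before: True

Answer: yes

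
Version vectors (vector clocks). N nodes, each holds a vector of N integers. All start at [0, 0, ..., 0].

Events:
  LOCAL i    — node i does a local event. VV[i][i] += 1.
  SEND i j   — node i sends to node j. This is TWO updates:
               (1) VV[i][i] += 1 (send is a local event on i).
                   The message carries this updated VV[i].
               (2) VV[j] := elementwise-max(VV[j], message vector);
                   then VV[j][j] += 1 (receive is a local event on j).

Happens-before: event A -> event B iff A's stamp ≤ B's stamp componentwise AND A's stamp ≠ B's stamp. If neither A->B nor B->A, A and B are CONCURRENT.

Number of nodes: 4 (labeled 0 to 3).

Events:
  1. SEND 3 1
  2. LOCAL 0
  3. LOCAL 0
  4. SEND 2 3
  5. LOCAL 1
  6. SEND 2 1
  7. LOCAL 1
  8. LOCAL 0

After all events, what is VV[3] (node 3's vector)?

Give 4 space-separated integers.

Answer: 0 0 1 2

Derivation:
Initial: VV[0]=[0, 0, 0, 0]
Initial: VV[1]=[0, 0, 0, 0]
Initial: VV[2]=[0, 0, 0, 0]
Initial: VV[3]=[0, 0, 0, 0]
Event 1: SEND 3->1: VV[3][3]++ -> VV[3]=[0, 0, 0, 1], msg_vec=[0, 0, 0, 1]; VV[1]=max(VV[1],msg_vec) then VV[1][1]++ -> VV[1]=[0, 1, 0, 1]
Event 2: LOCAL 0: VV[0][0]++ -> VV[0]=[1, 0, 0, 0]
Event 3: LOCAL 0: VV[0][0]++ -> VV[0]=[2, 0, 0, 0]
Event 4: SEND 2->3: VV[2][2]++ -> VV[2]=[0, 0, 1, 0], msg_vec=[0, 0, 1, 0]; VV[3]=max(VV[3],msg_vec) then VV[3][3]++ -> VV[3]=[0, 0, 1, 2]
Event 5: LOCAL 1: VV[1][1]++ -> VV[1]=[0, 2, 0, 1]
Event 6: SEND 2->1: VV[2][2]++ -> VV[2]=[0, 0, 2, 0], msg_vec=[0, 0, 2, 0]; VV[1]=max(VV[1],msg_vec) then VV[1][1]++ -> VV[1]=[0, 3, 2, 1]
Event 7: LOCAL 1: VV[1][1]++ -> VV[1]=[0, 4, 2, 1]
Event 8: LOCAL 0: VV[0][0]++ -> VV[0]=[3, 0, 0, 0]
Final vectors: VV[0]=[3, 0, 0, 0]; VV[1]=[0, 4, 2, 1]; VV[2]=[0, 0, 2, 0]; VV[3]=[0, 0, 1, 2]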